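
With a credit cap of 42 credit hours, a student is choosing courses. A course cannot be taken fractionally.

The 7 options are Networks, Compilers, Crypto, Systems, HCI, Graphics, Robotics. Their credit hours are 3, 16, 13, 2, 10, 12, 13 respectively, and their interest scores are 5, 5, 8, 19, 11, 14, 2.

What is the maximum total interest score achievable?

57

Allowing fractional choices, the relaxed optimum would be about 57.6, but courses are indivisible.
Networks + Crypto + Systems + HCI + Graphics: credit hours 3 + 13 + 2 + 10 + 12 = 40 ≤ 42, interest score 5 + 8 + 19 + 11 + 14 = 57.
Crypto + Systems + HCI + Graphics: credit hours 13 + 2 + 10 + 12 = 37 ≤ 42, interest score 8 + 19 + 11 + 14 = 52.
Networks + Systems + HCI + Graphics + Robotics: credit hours 3 + 2 + 10 + 12 + 13 = 40 ≤ 42, interest score 5 + 19 + 11 + 14 + 2 = 51.
Best is Networks, Crypto, Systems, HCI, and Graphics with total interest score 57.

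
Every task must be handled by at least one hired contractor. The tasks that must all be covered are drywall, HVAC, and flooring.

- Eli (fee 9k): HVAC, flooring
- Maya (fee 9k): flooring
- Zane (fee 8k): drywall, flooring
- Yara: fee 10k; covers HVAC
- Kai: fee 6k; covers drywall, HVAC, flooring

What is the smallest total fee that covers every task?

Kai alone covers drywall, HVAC, flooring — every task.
Total fee: 6.

6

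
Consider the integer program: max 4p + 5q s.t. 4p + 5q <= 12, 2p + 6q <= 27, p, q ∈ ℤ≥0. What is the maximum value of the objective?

(p,q)=(3,0): 4·3+5·0=12≤12, 2·3+6·0=6≤27, objective 12.
(p,q)=(2,0): 4·2+5·0=8≤12, 2·2+6·0=4≤27, objective 8.
Maximum is 12 at (p,q)=(3,0).

12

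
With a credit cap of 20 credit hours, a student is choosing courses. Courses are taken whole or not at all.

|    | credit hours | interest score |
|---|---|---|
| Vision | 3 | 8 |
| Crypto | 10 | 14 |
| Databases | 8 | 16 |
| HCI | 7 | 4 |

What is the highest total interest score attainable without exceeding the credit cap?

Allowing fractional choices, the relaxed optimum would be about 36.6, but courses are indivisible.
Vision + Databases + HCI: credit hours 3 + 8 + 7 = 18 ≤ 20, interest score 8 + 16 + 4 = 28.
Crypto + Databases: credit hours 10 + 8 = 18 ≤ 20, interest score 14 + 16 = 30.
Best is Crypto and Databases with total interest score 30.

30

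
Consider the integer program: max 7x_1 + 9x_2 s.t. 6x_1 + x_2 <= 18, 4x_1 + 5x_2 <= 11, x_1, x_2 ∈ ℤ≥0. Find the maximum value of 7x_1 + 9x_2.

Relaxing integrality, the LP optimum is 19.80 at (x_1,x_2) = (0, 2.2), which is not an integer point.
(x_1,x_2)=(0,2) is feasible, giving 18.
(x_1,x_2)=(1,1) is feasible, giving 16.
The best lattice point is (0,2), giving 18.

18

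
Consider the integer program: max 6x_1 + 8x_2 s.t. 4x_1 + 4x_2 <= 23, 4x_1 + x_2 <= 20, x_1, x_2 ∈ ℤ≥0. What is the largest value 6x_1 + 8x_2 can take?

(x_1,x_2)=(0,5) is feasible, giving 40.
(x_1,x_2)=(1,4) is feasible, giving 38.
(x_1,x_2)=(0,4) is feasible, giving 32.
The best lattice point is (0,5), giving 40.

40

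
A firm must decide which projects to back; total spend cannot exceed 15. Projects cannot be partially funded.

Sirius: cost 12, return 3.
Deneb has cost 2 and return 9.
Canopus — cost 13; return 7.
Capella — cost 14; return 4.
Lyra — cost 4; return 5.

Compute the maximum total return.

16

Treat it as a binary knapsack problem.
Allowing fractional choices, the relaxed optimum would be about 18.8, but projects are indivisible.
Deneb + Lyra: cost 2 + 4 = 6 ≤ 15, return 9 + 5 = 14.
Deneb + Canopus: cost 2 + 13 = 15 ≤ 15, return 9 + 7 = 16.
Best is Deneb and Canopus with total return 16.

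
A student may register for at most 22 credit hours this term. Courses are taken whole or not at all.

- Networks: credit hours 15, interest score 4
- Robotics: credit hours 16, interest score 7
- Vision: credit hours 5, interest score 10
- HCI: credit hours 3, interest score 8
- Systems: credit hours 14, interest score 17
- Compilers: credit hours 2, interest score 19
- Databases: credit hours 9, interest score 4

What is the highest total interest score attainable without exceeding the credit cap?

This is an integer program with binary decision variables.
Allowing fractional choices, the relaxed optimum would be about 51.6, but courses are indivisible.
Vision + HCI + Compilers + Databases: credit hours 5 + 3 + 2 + 9 = 19 ≤ 22, interest score 10 + 8 + 19 + 4 = 41.
HCI + Systems + Compilers: credit hours 3 + 14 + 2 = 19 ≤ 22, interest score 8 + 17 + 19 = 44.
Vision + Systems + Compilers: credit hours 5 + 14 + 2 = 21 ≤ 22, interest score 10 + 17 + 19 = 46.
Best is Vision, Systems, and Compilers with total interest score 46.

46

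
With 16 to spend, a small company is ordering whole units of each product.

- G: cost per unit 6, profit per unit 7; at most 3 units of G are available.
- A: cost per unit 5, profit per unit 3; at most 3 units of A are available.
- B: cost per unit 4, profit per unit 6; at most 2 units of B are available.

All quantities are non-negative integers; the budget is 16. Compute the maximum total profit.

20

This is a bounded integer knapsack.
1×G and 2×B: cost 14 ≤ 16, profit 1·7 + 2·6 = 19.
2×G and 1×B: cost 16 ≤ 16, profit 2·7 + 1·6 = 20.
Best is 20.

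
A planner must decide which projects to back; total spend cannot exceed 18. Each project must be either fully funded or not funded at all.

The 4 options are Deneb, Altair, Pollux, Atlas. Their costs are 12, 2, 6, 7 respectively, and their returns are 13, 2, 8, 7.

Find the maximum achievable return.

21

Deneb + Pollux: cost 12 + 6 = 18 ≤ 18, return 13 + 8 = 21.
Pollux + Atlas: cost 6 + 7 = 13 ≤ 18, return 8 + 7 = 15.
Altair + Pollux + Atlas: cost 2 + 6 + 7 = 15 ≤ 18, return 2 + 8 + 7 = 17.
Best is Deneb and Pollux with total return 21.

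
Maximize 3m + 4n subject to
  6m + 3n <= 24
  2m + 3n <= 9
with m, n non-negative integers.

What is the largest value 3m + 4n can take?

13

The continuous relaxation peaks at (3.75, 0.5) with value 13.25; rounding to a feasible lattice point costs some objective.
(m,n)=(3,1): 6·3+3·1=21≤24, 2·3+3·1=9≤9, objective 13.
(m,n)=(4,0): 6·4+3·0=24≤24, 2·4+3·0=8≤9, objective 12.
(m,n)=(2,1): 6·2+3·1=15≤24, 2·2+3·1=7≤9, objective 10.
Maximum is 13 at (m,n)=(3,1).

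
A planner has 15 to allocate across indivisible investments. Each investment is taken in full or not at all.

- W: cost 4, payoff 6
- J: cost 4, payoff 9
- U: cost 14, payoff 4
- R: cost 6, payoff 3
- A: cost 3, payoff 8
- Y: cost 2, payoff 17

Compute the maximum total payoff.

Take W, J, A, and Y: cost 4 + 4 + 3 + 2 = 13 ≤ 15, payoff 6 + 9 + 8 + 17 = 40.
No other feasible combination does better.

40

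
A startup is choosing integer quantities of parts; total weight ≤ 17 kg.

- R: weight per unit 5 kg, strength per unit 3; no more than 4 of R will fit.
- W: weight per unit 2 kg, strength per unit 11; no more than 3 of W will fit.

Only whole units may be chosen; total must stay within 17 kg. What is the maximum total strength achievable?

Take 2×R and 3×W: weight 16 ≤ 17, strength 2·3 + 3·11 = 39.
W has the best ratio (11/2) and is taken to its limit of 3; remaining capacity is filled optimally with the others.

39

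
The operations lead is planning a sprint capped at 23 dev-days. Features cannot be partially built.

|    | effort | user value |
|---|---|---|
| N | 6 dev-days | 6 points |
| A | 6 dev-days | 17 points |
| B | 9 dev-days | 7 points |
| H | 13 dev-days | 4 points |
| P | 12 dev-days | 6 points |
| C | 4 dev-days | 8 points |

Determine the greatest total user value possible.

A + B + C: effort 6 + 9 + 4 = 19 ≤ 23, user value 17 + 7 + 8 = 32.
N + A + C: effort 6 + 6 + 4 = 16 ≤ 23, user value 6 + 17 + 8 = 31.
A + P + C: effort 6 + 12 + 4 = 22 ≤ 23, user value 17 + 6 + 8 = 31.
Best is A, B, and C with total user value 32.

32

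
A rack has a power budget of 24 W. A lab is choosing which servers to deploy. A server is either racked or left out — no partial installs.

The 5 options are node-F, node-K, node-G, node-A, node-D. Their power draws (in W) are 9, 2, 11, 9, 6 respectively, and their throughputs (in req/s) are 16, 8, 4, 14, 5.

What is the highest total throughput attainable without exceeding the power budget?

38

Allowing fractional choices, the relaxed optimum would be about 41.3, but servers are indivisible.
node-F + node-K + node-A: power draw 9 + 2 + 9 = 20 ≤ 24, throughput 16 + 8 + 14 = 38.
node-F + node-A: power draw 9 + 9 = 18 ≤ 24, throughput 16 + 14 = 30.
node-F + node-A + node-D: power draw 9 + 9 + 6 = 24 ≤ 24, throughput 16 + 14 + 5 = 35.
Best is node-F, node-K, and node-A with total throughput 38.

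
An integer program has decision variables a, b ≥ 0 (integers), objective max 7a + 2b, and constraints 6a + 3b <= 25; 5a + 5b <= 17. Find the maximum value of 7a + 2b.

(a,b)=(3,0): 6·3+3·0=18≤25, 5·3+5·0=15≤17, objective 21.
(a,b)=(2,1): 6·2+3·1=15≤25, 5·2+5·1=15≤17, objective 16.
The best lattice point is (3,0), giving 21.

21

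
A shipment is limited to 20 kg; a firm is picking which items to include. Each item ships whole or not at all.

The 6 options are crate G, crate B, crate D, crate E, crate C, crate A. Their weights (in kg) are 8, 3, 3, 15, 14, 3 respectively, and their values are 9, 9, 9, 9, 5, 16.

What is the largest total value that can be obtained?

Allowing fractional choices, the relaxed optimum would be about 44.8, but items are indivisible.
crate B + crate D + crate A: weight 3 + 3 + 3 = 9 ≤ 20, value 9 + 9 + 16 = 34.
crate G + crate B + crate D + crate A: weight 8 + 3 + 3 + 3 = 17 ≤ 20, value 9 + 9 + 9 + 16 = 43.
crate G + crate B + crate A: weight 8 + 3 + 3 = 14 ≤ 20, value 9 + 9 + 16 = 34.
Best is crate G, crate B, crate D, and crate A with total value 43.

43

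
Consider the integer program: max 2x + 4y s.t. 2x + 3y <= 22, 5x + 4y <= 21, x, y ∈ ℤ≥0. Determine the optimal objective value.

20

Relaxing integrality, the LP optimum is 21.00 at (x,y) = (0, 5.25), which is not an integer point.
(x,y)=(0,5): 2·0+3·5=15≤22, 5·0+4·5=20≤21, objective 20.
(x,y)=(1,4): 2·1+3·4=14≤22, 5·1+4·4=21≤21, objective 18.
No feasible integer point exceeds 20.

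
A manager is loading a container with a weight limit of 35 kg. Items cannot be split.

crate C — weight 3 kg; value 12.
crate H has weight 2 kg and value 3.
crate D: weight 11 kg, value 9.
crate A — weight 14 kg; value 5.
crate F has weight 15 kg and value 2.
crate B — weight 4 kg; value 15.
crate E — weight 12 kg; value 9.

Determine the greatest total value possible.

This is an integer program with binary decision variables.
crate C + crate H + crate D + crate B + crate E: weight 3 + 2 + 11 + 4 + 12 = 32 ≤ 35, value 12 + 3 + 9 + 15 + 9 = 48.
crate C + crate D + crate B + crate E: weight 3 + 11 + 4 + 12 = 30 ≤ 35, value 12 + 9 + 15 + 9 = 45.
Best is crate C, crate H, crate D, crate B, and crate E with total value 48.

48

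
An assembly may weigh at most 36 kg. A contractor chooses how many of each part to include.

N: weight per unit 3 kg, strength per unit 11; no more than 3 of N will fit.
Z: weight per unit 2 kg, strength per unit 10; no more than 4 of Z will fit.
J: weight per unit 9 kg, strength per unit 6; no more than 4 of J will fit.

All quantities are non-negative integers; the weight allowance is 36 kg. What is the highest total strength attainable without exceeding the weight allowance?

85

This is a bounded integer knapsack.
Take 3×N, 4×Z, and 2×J: weight 35 ≤ 36, strength 3·11 + 4·10 + 2·6 = 85.
Z has the best ratio (10/2) and is taken to its limit of 4; remaining capacity is filled optimally with the others.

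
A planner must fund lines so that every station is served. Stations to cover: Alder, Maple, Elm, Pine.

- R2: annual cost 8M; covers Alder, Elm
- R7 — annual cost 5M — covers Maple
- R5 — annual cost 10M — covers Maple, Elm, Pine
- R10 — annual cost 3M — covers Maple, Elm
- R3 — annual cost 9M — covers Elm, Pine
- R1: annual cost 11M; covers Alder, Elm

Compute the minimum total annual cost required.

This is a weighted set-cover instance.
Choose R2 and R5: together they cover Alder, Maple, Elm, Pine — every station.
Total annual cost: 8 + 10 = 18.

18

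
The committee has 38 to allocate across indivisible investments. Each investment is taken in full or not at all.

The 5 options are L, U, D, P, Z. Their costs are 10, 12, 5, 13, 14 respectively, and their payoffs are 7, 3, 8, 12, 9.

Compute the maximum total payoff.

29

This is a 0-1 knapsack instance.
Allowing fractional choices, the relaxed optimum would be about 33.4, but investments are indivisible.
D + P + Z: cost 5 + 13 + 14 = 32 ≤ 38, payoff 8 + 12 + 9 = 29.
L + D + P: cost 10 + 5 + 13 = 28 ≤ 38, payoff 7 + 8 + 12 = 27.
L + P + Z: cost 10 + 13 + 14 = 37 ≤ 38, payoff 7 + 12 + 9 = 28.
Best is D, P, and Z with total payoff 29.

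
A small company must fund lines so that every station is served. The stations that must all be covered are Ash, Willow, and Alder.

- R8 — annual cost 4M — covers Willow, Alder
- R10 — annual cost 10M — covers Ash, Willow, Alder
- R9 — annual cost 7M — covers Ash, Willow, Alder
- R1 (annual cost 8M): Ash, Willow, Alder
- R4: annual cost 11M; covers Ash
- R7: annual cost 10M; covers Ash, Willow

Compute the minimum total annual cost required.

The greedy cost-per-new-station heuristic would pick R8 and R9 for 11, but a cheaper cover exists.
R9 alone covers Ash, Willow, Alder — every station.
Total annual cost: 7.
No cover costs less than 7.

7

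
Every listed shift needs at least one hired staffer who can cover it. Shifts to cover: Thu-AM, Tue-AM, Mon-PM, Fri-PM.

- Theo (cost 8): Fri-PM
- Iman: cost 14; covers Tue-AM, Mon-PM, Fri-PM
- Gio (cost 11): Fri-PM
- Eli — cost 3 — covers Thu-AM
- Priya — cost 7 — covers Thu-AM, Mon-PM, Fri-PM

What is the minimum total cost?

17

This is a weighted set-cover instance.
The greedy cost-per-new-shift heuristic would pick Priya and Iman for 21, but a cheaper cover exists.
Choose Iman and Eli: together they cover Thu-AM, Tue-AM, Mon-PM, Fri-PM — every shift.
Total cost: 14 + 3 = 17.
No cover costs less than 17.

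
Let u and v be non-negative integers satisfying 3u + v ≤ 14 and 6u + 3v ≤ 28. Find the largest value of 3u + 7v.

(u,v)=(0,9): 3·0+1·9=9≤14, 6·0+3·9=27≤28, objective 63.
(u,v)=(0,8): 3·0+1·8=8≤14, 6·0+3·8=24≤28, objective 56.
Maximum is 63 at (u,v)=(0,9).

63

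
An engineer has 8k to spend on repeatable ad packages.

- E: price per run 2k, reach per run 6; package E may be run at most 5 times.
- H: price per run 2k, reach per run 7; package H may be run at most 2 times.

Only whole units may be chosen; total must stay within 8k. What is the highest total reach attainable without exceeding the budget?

H has the best ratio (7/2); taking only H gives at most 2×7 = 14 (stopped by the supply cap of 2).
Mixing does better — 2×E and 2×H: price 8 ≤ 8, reach 2·6 + 2·7 = 26.

26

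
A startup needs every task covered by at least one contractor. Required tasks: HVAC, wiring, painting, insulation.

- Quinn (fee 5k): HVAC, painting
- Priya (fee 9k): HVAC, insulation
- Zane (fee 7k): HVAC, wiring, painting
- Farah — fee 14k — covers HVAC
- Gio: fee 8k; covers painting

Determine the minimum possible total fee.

Choose Priya and Zane: together they cover HVAC, wiring, painting, insulation — every task.
Total fee: 9 + 7 = 16.
No cover costs less than 16.

16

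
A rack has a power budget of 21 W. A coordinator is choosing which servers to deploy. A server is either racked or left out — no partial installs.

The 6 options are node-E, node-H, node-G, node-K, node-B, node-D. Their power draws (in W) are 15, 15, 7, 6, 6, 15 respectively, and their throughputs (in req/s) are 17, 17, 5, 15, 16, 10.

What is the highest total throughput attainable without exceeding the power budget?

36

Allowing fractional choices, the relaxed optimum would be about 41.2, but servers are indivisible.
node-H + node-B: power draw 15 + 6 = 21 ≤ 21, throughput 17 + 16 = 33.
node-G + node-K + node-B: power draw 7 + 6 + 6 = 19 ≤ 21, throughput 5 + 15 + 16 = 36.
node-E + node-B: power draw 15 + 6 = 21 ≤ 21, throughput 17 + 16 = 33.
Best is node-G, node-K, and node-B with total throughput 36.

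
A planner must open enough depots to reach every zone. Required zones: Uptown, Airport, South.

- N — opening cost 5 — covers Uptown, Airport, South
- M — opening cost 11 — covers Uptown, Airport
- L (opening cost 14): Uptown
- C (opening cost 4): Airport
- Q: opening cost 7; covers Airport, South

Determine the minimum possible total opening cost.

This is a weighted set-cover instance.
N alone covers Uptown, Airport, South — every zone.
Total opening cost: 5.
No cover costs less than 5.

5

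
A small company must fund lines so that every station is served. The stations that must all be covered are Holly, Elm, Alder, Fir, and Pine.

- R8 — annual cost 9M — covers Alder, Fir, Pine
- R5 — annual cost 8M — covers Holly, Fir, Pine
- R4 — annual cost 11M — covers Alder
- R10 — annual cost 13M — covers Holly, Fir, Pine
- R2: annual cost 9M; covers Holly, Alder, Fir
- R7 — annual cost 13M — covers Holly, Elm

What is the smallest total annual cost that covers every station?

Choose R8 and R7: together they cover Holly, Elm, Alder, Fir, Pine — every station.
Total annual cost: 9 + 13 = 22.

22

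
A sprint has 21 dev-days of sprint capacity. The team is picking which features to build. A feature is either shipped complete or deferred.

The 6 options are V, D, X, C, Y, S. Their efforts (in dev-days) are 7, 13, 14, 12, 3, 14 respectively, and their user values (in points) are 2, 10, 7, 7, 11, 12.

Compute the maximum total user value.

23

D + Y: effort 13 + 3 = 16 ≤ 21, user value 10 + 11 = 21.
Y + S: effort 3 + 14 = 17 ≤ 21, user value 11 + 12 = 23.
Best is Y and S with total user value 23.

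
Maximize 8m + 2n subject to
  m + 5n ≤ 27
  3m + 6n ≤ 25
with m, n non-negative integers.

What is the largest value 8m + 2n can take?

64

(m,n)=(8,0) is feasible, giving 64.
(m,n)=(7,0) is feasible, giving 56.
Maximum is 64 at (m,n)=(8,0).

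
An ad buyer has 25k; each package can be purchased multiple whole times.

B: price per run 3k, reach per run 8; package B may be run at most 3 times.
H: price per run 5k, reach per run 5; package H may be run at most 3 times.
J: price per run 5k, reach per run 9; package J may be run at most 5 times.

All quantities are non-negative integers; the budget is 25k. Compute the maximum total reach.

51

B has the best ratio (8/3); taking only B gives at most 3×8 = 24 (stopped by the supply cap of 3).
Mixing does better — 3×B and 3×J: price 24 ≤ 25, reach 3·8 + 3·9 = 51.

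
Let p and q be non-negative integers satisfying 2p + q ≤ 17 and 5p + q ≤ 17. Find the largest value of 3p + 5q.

(p,q)=(0,17) is feasible, giving 85.
(p,q)=(0,16) is feasible, giving 80.
The best lattice point is (0,17), giving 85.

85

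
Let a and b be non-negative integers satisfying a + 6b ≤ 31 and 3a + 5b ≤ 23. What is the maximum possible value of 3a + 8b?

(a,b)=(1,4) is feasible, giving 35.
(a,b)=(0,4) is feasible, giving 32.
(a,b)=(2,3) is feasible, giving 30.
The best lattice point is (1,4), giving 35.

35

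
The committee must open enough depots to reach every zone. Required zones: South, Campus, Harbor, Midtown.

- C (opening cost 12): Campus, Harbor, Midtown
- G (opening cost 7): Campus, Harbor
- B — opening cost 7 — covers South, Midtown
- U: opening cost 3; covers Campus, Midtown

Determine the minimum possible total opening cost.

The greedy cost-per-new-zone heuristic would pick U, G, and B for 17, but a cheaper cover exists.
Choose G and B: together they cover South, Campus, Harbor, Midtown — every zone.
Total opening cost: 7 + 7 = 14.
No cover costs less than 14.

14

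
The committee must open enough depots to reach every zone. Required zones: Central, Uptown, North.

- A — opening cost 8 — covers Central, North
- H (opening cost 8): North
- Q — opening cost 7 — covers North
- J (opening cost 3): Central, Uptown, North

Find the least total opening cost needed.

J alone covers Central, Uptown, North — every zone.
Total opening cost: 3.
No cover costs less than 3.

3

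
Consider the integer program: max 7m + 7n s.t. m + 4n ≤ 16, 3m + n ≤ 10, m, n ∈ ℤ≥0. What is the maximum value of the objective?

35

(m,n)=(2,3) is feasible, giving 35.
(m,n)=(1,3) is feasible, giving 28.
(m,n)=(2,2) is feasible, giving 28.
The best lattice point is (2,3), giving 35.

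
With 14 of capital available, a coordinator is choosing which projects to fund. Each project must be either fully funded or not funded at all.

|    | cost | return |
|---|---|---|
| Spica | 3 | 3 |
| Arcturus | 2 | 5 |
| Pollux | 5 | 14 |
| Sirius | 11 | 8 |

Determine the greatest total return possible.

22

Allowing fractional choices, the relaxed optimum would be about 24.9, but projects are indivisible.
Spica + Pollux: cost 3 + 5 = 8 ≤ 14, return 3 + 14 = 17.
Spica + Arcturus + Pollux: cost 3 + 2 + 5 = 10 ≤ 14, return 3 + 5 + 14 = 22.
Arcturus + Pollux: cost 2 + 5 = 7 ≤ 14, return 5 + 14 = 19.
Best is Spica, Arcturus, and Pollux with total return 22.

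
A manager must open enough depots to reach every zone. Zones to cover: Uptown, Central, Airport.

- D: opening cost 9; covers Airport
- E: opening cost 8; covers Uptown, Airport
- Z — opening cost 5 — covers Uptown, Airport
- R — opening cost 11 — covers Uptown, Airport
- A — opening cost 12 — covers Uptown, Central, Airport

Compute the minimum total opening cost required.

12

The greedy cost-per-new-zone heuristic would pick Z and A for 17, but a cheaper cover exists.
A alone covers Uptown, Central, Airport — every zone.
Total opening cost: 12.
No cover costs less than 12.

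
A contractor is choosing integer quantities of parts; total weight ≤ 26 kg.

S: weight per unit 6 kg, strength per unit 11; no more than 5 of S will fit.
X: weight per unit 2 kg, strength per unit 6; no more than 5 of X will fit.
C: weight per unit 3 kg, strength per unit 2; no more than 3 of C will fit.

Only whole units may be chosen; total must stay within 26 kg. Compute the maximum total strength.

57

This is a bounded integer knapsack.
X has the best ratio (6/2); taking only X gives at most 5×6 = 30 (stopped by the supply cap of 5).
Mixing does better — 3×S and 4×X: weight 26 ≤ 26, strength 3·11 + 4·6 = 57.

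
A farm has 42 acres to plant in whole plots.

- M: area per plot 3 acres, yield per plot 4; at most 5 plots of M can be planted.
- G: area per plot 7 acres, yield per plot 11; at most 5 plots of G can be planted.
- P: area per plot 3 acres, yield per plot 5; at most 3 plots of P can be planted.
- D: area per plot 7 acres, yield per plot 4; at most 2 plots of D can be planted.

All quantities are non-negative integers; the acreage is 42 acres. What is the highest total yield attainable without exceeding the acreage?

65

Take 5×G and 2×P: area 41 ≤ 42, yield 5·11 + 2·5 = 65.
No other integer combination yields more.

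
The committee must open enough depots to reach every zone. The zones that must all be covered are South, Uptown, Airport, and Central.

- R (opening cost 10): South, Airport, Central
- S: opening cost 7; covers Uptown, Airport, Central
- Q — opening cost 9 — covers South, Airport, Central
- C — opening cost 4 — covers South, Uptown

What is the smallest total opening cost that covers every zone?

This is an integer covering problem.
Choose S and C: together they cover South, Uptown, Airport, Central — every zone.
Total opening cost: 7 + 4 = 11.
No cover costs less than 11.

11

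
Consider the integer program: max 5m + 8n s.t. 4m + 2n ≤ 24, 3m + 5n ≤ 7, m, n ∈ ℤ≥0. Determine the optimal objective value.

10

Relaxing integrality, the LP optimum is 11.67 at (m,n) = (2.33, 0), which is not an integer point.
(m,n)=(2,0): 4·2+2·0=8≤24, 3·2+5·0=6≤7, objective 10.
(m,n)=(1,0): 4·1+2·0=4≤24, 3·1+5·0=3≤7, objective 5.
Maximum is 10 at (m,n)=(2,0).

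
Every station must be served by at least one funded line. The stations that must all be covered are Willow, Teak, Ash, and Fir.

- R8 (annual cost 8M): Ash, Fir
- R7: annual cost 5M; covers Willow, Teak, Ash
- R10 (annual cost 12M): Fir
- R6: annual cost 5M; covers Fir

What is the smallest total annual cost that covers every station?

10

Choose R7 and R6: together they cover Willow, Teak, Ash, Fir — every station.
Total annual cost: 5 + 5 = 10.
No cover costs less than 10.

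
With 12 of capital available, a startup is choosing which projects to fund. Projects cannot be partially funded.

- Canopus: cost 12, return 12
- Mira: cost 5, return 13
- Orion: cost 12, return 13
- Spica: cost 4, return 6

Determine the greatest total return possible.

19

Allowing fractional choices, the relaxed optimum would be about 22.2, but projects are indivisible.
Mira + Spica: cost 5 + 4 = 9 ≤ 12, return 13 + 6 = 19.
Orion: cost 12 ≤ 12, return 13.
Mira: cost 5 ≤ 12, return 13.
Best is Mira and Spica with total return 19.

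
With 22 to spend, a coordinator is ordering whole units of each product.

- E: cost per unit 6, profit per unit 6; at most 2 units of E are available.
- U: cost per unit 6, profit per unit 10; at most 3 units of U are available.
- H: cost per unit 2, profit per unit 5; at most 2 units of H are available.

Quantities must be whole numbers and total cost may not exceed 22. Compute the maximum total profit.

3×U and 2×H: cost 22 ≤ 22, profit 3·10 + 2·5 = 40.
1×E, 2×U, and 2×H: cost 22 ≤ 22, profit 1·6 + 2·10 + 2·5 = 36.
Best is 40.

40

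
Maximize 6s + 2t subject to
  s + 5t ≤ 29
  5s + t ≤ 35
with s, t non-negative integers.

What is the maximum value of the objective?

The continuous relaxation peaks at (6.08, 4.58) with value 45.67; rounding to a feasible lattice point costs some objective.
(s,t)=(6,4): 1·6+5·4=26≤29, 5·6+1·4=34≤35, objective 44.
(s,t)=(6,3): 1·6+5·3=21≤29, 5·6+1·3=33≤35, objective 42.
(s,t)=(5,4): 1·5+5·4=25≤29, 5·5+1·4=29≤35, objective 38.
(s,t)=(5,3): 1·5+5·3=20≤29, 5·5+1·3=28≤35, objective 36.
Maximum is 44 at (s,t)=(6,4).

44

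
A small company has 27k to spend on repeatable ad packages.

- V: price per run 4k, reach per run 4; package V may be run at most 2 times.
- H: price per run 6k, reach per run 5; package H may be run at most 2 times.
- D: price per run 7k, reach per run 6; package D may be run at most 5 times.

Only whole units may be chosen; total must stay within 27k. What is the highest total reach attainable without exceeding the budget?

Take 2×V, 2×H, and 1×D: price 27 ≤ 27, reach 2·4 + 2·5 + 1·6 = 24.
V has the best ratio (4/4) and is taken to its limit of 2; remaining capacity is filled optimally with the others.

24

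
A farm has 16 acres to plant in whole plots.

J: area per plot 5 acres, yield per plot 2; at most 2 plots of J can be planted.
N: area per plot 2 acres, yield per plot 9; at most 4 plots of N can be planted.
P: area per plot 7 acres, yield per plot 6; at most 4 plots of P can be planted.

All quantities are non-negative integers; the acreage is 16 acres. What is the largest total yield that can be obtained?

This is a bounded integer knapsack.
N has the best ratio (9/2); taking only N gives at most 4×9 = 36 (stopped by the supply cap of 4).
Mixing does better — 4×N and 1×P: area 15 ≤ 16, yield 4·9 + 1·6 = 42.

42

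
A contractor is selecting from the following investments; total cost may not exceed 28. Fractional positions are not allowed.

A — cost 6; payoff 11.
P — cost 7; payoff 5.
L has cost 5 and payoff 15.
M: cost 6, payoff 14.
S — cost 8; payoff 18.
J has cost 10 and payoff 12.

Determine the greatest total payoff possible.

58

Treat it as a binary knapsack problem.
Allowing fractional choices, the relaxed optimum would be about 61.6, but investments are indivisible.
A + L + M + J: cost 6 + 5 + 6 + 10 = 27 ≤ 28, payoff 11 + 15 + 14 + 12 = 52.
A + L + M + S: cost 6 + 5 + 6 + 8 = 25 ≤ 28, payoff 11 + 15 + 14 + 18 = 58.
P + L + M + S: cost 7 + 5 + 6 + 8 = 26 ≤ 28, payoff 5 + 15 + 14 + 18 = 52.
Best is A, L, M, and S with total payoff 58.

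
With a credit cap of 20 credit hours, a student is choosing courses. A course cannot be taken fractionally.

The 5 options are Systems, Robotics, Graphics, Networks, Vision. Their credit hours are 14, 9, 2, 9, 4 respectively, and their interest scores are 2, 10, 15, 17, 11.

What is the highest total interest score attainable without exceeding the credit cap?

43

This is an integer program with binary decision variables.
Robotics + Graphics + Vision: credit hours 9 + 2 + 4 = 15 ≤ 20, interest score 10 + 15 + 11 = 36.
Robotics + Graphics + Networks: credit hours 9 + 2 + 9 = 20 ≤ 20, interest score 10 + 15 + 17 = 42.
Graphics + Networks + Vision: credit hours 2 + 9 + 4 = 15 ≤ 20, interest score 15 + 17 + 11 = 43.
Best is Graphics, Networks, and Vision with total interest score 43.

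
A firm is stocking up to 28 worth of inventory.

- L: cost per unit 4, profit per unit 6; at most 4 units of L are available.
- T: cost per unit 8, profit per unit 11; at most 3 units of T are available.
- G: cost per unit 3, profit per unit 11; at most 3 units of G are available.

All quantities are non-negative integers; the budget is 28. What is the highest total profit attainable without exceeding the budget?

57

G has the best ratio (11/3); taking only G gives at most 3×11 = 33 (stopped by the supply cap of 3).
Mixing does better — 4×L and 3×G: cost 25 ≤ 28, profit 4·6 + 3·11 = 57.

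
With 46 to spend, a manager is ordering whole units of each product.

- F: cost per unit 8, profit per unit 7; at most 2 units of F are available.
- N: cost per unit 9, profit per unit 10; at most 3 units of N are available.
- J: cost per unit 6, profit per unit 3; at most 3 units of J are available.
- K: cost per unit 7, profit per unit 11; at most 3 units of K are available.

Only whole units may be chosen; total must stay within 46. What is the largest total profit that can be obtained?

K has the best ratio (11/7); taking only K gives at most 3×11 = 33 (stopped by the supply cap of 3).
Mixing does better — 2×F, 1×N, and 3×K: cost 46 ≤ 46, profit 2·7 + 1·10 + 3·11 = 57.

57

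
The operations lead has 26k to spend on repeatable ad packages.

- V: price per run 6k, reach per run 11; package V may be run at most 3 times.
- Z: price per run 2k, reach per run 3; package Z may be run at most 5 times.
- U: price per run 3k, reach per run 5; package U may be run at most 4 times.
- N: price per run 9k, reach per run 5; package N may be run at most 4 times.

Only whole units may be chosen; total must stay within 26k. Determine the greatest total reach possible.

46

This is a bounded integer knapsack.
Take 3×V, 1×Z, and 2×U: price 26 ≤ 26, reach 3·11 + 1·3 + 2·5 = 46.
V has the best ratio (11/6) and is taken to its limit of 3; remaining capacity is filled optimally with the others.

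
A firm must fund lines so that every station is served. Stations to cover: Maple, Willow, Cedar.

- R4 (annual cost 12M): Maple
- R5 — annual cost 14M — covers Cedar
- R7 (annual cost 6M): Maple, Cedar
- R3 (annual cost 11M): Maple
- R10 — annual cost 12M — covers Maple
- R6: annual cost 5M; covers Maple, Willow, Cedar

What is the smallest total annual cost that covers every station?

R6 alone covers Maple, Willow, Cedar — every station.
Total annual cost: 5.
No cover costs less than 5.

5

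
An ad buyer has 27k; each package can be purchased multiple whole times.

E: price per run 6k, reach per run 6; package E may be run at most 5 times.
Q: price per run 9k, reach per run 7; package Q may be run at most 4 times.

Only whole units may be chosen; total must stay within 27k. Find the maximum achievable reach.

Take 3×E and 1×Q: price 27 ≤ 27, reach 3·6 + 1·7 = 25.
No other integer combination yields more.

25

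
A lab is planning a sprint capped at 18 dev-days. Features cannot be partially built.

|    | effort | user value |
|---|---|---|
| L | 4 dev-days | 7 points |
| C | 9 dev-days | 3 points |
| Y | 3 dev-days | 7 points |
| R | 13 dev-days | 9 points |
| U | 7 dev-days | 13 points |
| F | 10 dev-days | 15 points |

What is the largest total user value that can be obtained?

Allowing fractional choices, the relaxed optimum would be about 33.0, but features are indivisible.
U + F: effort 7 + 10 = 17 ≤ 18, user value 13 + 15 = 28.
L + Y + F: effort 4 + 3 + 10 = 17 ≤ 18, user value 7 + 7 + 15 = 29.
Best is L, Y, and F with total user value 29.

29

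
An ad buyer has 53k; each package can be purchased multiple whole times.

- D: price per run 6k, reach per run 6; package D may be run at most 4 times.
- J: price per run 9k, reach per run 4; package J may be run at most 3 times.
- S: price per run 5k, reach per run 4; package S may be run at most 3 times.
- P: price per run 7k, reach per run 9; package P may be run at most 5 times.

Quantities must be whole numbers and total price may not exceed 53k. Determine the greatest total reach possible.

63

Take 3×D and 5×P: price 53 ≤ 53, reach 3·6 + 5·9 = 63.
P has the best ratio (9/7) and is taken to its limit of 5; remaining capacity is filled optimally with the others.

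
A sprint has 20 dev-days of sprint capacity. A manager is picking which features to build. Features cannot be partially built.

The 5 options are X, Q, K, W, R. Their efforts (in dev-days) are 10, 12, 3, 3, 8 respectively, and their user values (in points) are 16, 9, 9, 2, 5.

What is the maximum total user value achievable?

27

X + K: effort 10 + 3 = 13 ≤ 20, user value 16 + 9 = 25.
X + K + W: effort 10 + 3 + 3 = 16 ≤ 20, user value 16 + 9 + 2 = 27.
Best is X, K, and W with total user value 27.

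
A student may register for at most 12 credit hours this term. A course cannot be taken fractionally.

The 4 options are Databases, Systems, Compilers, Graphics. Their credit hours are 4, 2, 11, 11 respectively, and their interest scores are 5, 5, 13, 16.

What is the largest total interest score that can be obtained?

16

Allowing fractional choices, the relaxed optimum would be about 19.5, but courses are indivisible.
Databases + Systems: credit hours 4 + 2 = 6 ≤ 12, interest score 5 + 5 = 10.
Graphics: credit hours 11 ≤ 12, interest score 16.
Compilers: credit hours 11 ≤ 12, interest score 13.
Best is Graphics with total interest score 16.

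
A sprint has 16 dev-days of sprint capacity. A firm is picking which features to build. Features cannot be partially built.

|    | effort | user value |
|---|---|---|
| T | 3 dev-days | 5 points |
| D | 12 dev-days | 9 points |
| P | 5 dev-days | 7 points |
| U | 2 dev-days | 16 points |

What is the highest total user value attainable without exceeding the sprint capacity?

Allowing fractional choices, the relaxed optimum would be about 32.5, but features are indivisible.
T + P + U: effort 3 + 5 + 2 = 10 ≤ 16, user value 5 + 7 + 16 = 28.
P + U: effort 5 + 2 = 7 ≤ 16, user value 7 + 16 = 23.
D + U: effort 12 + 2 = 14 ≤ 16, user value 9 + 16 = 25.
Best is T, P, and U with total user value 28.

28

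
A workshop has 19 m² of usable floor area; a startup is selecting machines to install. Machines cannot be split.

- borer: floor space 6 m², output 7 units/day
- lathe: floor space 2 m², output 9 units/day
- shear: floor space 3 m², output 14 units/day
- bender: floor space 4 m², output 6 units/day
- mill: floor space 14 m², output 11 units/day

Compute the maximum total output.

Allowing fractional choices, the relaxed optimum would be about 39.1, but machines are indivisible.
lathe + shear + mill: floor space 2 + 3 + 14 = 19 ≤ 19, output 9 + 14 + 11 = 34.
borer + lathe + shear + bender: floor space 6 + 2 + 3 + 4 = 15 ≤ 19, output 7 + 9 + 14 + 6 = 36.
Best is borer, lathe, shear, and bender with total output 36.

36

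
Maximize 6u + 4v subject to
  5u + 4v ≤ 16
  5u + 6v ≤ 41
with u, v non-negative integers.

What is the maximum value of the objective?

The continuous relaxation peaks at (3.2, 0) with value 19.20; rounding to a feasible lattice point costs some objective.
(u,v)=(3,0): 5·3+4·0=15≤16, 5·3+6·0=15≤41, objective 18.
(u,v)=(2,1): 5·2+4·1=14≤16, 5·2+6·1=16≤41, objective 16.
(u,v)=(2,0): 5·2+4·0=10≤16, 5·2+6·0=10≤41, objective 12.
Maximum is 18 at (u,v)=(3,0).

18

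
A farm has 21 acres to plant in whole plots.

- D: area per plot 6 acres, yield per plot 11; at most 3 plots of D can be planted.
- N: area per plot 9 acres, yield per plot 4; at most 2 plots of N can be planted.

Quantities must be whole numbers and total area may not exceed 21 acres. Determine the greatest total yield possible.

33

Take 3×D: area 18 ≤ 21, yield 3·11 = 33.
D has the best ratio (11/6) and is taken to its limit of 3; remaining capacity is filled optimally with the others.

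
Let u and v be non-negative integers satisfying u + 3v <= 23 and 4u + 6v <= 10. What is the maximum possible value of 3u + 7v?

(u,v)=(1,1): 1·1+3·1=4≤23, 4·1+6·1=10≤10, objective 10.
(u,v)=(0,1): 1·0+3·1=3≤23, 4·0+6·1=6≤10, objective 7.
(u,v)=(2,0): 1·2+3·0=2≤23, 4·2+6·0=8≤10, objective 6.
No feasible integer point exceeds 10.

10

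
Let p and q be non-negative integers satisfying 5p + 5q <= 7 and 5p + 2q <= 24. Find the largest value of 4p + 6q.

6

(p,q)=(0,1): 5·0+5·1=5≤7, 5·0+2·1=2≤24, objective 6.
(p,q)=(1,0): 5·1+5·0=5≤7, 5·1+2·0=5≤24, objective 4.
The best lattice point is (0,1), giving 6.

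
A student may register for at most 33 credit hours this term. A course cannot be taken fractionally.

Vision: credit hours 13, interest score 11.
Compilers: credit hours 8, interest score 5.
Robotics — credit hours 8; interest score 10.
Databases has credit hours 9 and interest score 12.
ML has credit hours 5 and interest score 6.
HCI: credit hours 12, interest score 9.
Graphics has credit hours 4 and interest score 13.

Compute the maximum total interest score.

44

This is an integer program with binary decision variables.
Robotics + Databases + HCI + Graphics: credit hours 8 + 9 + 12 + 4 = 33 ≤ 33, interest score 10 + 12 + 9 + 13 = 44.
Robotics + Databases + ML + Graphics: credit hours 8 + 9 + 5 + 4 = 26 ≤ 33, interest score 10 + 12 + 6 + 13 = 41.
Vision + Databases + ML + Graphics: credit hours 13 + 9 + 5 + 4 = 31 ≤ 33, interest score 11 + 12 + 6 + 13 = 42.
Best is Robotics, Databases, HCI, and Graphics with total interest score 44.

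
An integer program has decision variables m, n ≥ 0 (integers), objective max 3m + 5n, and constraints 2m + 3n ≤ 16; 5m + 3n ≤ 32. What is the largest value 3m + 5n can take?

Relaxing integrality, the LP optimum is 26.67 at (m,n) = (0, 5.33), which is not an integer point.
(m,n)=(2,4): 2·2+3·4=16≤16, 5·2+3·4=22≤32, objective 26.
(m,n)=(0,5): 2·0+3·5=15≤16, 5·0+3·5=15≤32, objective 25.
(m,n)=(3,3): 2·3+3·3=15≤16, 5·3+3·3=24≤32, objective 24.
(m,n)=(1,4): 2·1+3·4=14≤16, 5·1+3·4=17≤32, objective 23.
No feasible integer point exceeds 26.

26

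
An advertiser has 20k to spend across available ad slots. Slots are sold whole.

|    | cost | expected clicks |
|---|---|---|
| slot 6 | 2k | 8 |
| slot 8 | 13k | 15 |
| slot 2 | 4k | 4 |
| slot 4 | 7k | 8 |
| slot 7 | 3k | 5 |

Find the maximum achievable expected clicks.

Allowing fractional choices, the relaxed optimum would be about 30.3, but ad slots are indivisible.
slot 6 + slot 2 + slot 4 + slot 7: cost 2 + 4 + 7 + 3 = 16 ≤ 20, expected clicks 8 + 4 + 8 + 5 = 25.
slot 6 + slot 8 + slot 7: cost 2 + 13 + 3 = 18 ≤ 20, expected clicks 8 + 15 + 5 = 28.
slot 6 + slot 8 + slot 2: cost 2 + 13 + 4 = 19 ≤ 20, expected clicks 8 + 15 + 4 = 27.
Best is slot 6, slot 8, and slot 7 with total expected clicks 28.

28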